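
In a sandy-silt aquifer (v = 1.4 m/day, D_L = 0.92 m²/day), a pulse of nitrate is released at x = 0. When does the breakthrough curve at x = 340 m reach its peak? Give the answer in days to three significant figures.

For the 1D instantaneous-source solution, setting ∂C/∂t = 0 at fixed x gives v²t² + 2Dt − x² = 0, so t = (√(D² + v²x²) − D)/v².
√(D² + v²x²) = √(0.92² + 1.4² × 340²) = 476.0; v² = 1.96.
t = (476.0 − 0.92)/1.96 = 242 days (vs. the pure-advection estimate x/v = 243 d).

242 days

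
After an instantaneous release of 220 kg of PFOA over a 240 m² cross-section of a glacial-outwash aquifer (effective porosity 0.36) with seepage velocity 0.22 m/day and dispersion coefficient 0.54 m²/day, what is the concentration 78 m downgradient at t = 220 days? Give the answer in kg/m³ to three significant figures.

0.0104 kg/m³

For an instantaneous plane source, C(x,t) = M/(n_e·A·√(4πDt)) · exp(−(x−vt)²/(4Dt)), with n_e·A the pore (flow) area.
Plume center vt = 0.22 × 220 = 48.4 m, so the well at 78 m is 29.6 m downgradient of the peak.
√(4πDt) = 38.64 m, giving peak height M/(n_e·A·√(4πDt)) = 220/(0.36 × 240 × 38.64) = 0.06590 kg/m³.
(x−vt)²/(4Dt) = (29.6)²/(4 × 0.54 × 220) = 1.844; exp(−1.844) = 0.1582.
C = 0.06590 × 0.1582 = 0.0104 kg/m³.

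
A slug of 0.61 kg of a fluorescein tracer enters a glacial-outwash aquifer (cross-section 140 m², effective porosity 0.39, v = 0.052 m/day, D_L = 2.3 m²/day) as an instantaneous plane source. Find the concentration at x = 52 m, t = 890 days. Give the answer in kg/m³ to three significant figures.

For an instantaneous plane source, C(x,t) = M/(n_e·A·√(4πDt)) · exp(−(x−vt)²/(4Dt)), with n_e·A the pore (flow) area.
Plume center vt = 0.052 × 890 = 46.28 m, so the well at 52 m is 5.72 m downgradient of the peak.
√(4πDt) = 160.4 m, giving peak height M/(n_e·A·√(4πDt)) = 0.61/(0.39 × 140 × 160.4) = 6.965e-05 kg/m³.
(x−vt)²/(4Dt) = (5.72)²/(4 × 2.3 × 890) = 0.003996; exp(−0.003996) = 0.9960.
C = 6.965e-05 × 0.9960 = 6.94e-05 kg/m³.

6.94e-05 kg/m³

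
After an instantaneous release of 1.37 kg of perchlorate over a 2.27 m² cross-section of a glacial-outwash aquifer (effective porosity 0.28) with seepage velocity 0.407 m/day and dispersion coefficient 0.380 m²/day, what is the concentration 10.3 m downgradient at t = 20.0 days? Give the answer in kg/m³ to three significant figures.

For an instantaneous plane source, C(x,t) = M/(n_e·A·√(4πDt)) · exp(−(x−vt)²/(4Dt)), with n_e·A the pore (flow) area.
Plume center vt = 0.407 × 20.0 = 8.14 m, so the well at 10.3 m is 2.16 m downgradient of the peak.
√(4πDt) = 9.773 m, giving peak height M/(n_e·A·√(4πDt)) = 1.37/(0.28 × 2.27 × 9.773) = 0.2206 kg/m³.
(x−vt)²/(4Dt) = (2.16)²/(4 × 0.380 × 20.0) = 0.1535; exp(−0.1535) = 0.8577.
C = 0.2206 × 0.8577 = 0.189 kg/m³.

0.189 kg/m³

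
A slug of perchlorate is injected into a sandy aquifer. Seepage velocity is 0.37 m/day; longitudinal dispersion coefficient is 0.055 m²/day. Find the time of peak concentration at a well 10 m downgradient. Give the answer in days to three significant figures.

For the 1D instantaneous-source solution, setting ∂C/∂t = 0 at fixed x gives v²t² + 2Dt − x² = 0, so t = (√(D² + v²x²) − D)/v².
√(D² + v²x²) = √(0.055² + 0.37² × 10²) = 3.700; v² = 0.1369.
t = (3.700 − 0.055)/0.1369 = 26.6 days (vs. the pure-advection estimate x/v = 27.0 d).

26.6 days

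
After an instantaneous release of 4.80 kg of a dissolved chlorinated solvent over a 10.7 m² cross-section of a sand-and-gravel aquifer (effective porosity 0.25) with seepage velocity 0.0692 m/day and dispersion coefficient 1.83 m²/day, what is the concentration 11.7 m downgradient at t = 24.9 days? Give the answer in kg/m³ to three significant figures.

For an instantaneous plane source, C(x,t) = M/(n_e·A·√(4πDt)) · exp(−(x−vt)²/(4Dt)), with n_e·A the pore (flow) area.
Plume center vt = 0.0692 × 24.9 = 1.72308 m, so the well at 11.7 m is 9.97692 m downgradient of the peak.
√(4πDt) = 23.93 m, giving peak height M/(n_e·A·√(4πDt)) = 4.80/(0.25 × 10.7 × 23.93) = 0.07499 kg/m³.
(x−vt)²/(4Dt) = (9.97692)²/(4 × 1.83 × 24.9) = 0.5461; exp(−0.5461) = 0.5792.
C = 0.07499 × 0.5792 = 0.0434 kg/m³.

0.0434 kg/m³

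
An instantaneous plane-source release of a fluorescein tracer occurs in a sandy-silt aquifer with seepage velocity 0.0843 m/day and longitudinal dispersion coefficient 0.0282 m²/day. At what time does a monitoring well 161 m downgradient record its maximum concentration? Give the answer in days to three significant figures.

For the 1D instantaneous-source solution, setting ∂C/∂t = 0 at fixed x gives v²t² + 2Dt − x² = 0, so t = (√(D² + v²x²) − D)/v².
√(D² + v²x²) = √(0.0282² + 0.0843² × 161²) = 13.57; v² = 0.00710649.
t = (13.57 − 0.0282)/0.00710649 = 1910 days (vs. the pure-advection estimate x/v = 1910 d).

1910 days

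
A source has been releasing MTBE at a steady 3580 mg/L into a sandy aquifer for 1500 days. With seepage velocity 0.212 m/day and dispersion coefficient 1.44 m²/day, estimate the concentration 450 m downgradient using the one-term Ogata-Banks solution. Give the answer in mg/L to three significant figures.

79.9 mg/L

For a continuous step input, C/C₀ ≈ ½·erfc((x−vt)/(2√(Dt))).
vt = 0.212 × 1500 = 318 m and 2√(Dt) = 2√(1.44 × 1500) = 92.95 m.
Argument (x−vt)/(2√(Dt)) = (450 − 318)/92.95 = 1.420; ½·erfc(1.420) = 0.02231.
C = 3580 × 0.02231 = 79.9 mg/L.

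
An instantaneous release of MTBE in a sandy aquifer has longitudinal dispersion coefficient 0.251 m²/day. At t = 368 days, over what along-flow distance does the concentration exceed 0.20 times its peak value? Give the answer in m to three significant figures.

48.8 m

The plume is Gaussian with σ = √(2Dt) = √(2 × 0.251 × 368) = 13.59 m.
C/C_peak = exp(−Δx²/(2σ²)) = 0.20 ⇒ Δx = σ·√(−2 ln 0.20) = 13.59 × 1.794 = 24.38 m.
Width = 2Δx = 48.8 m.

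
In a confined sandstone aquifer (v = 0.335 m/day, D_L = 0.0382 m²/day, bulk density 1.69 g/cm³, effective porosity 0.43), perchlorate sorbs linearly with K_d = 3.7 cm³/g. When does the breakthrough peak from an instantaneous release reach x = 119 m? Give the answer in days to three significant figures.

5520 days

Retardation factor R = 1 + ρ_b·K_d/n = 1 + 1.69 × 3.7/0.43 = 15.54.
Sorption retards both mechanisms: v_R = v/R = 0.02156 m/day, D_R = D/R = 0.002458 m²/day.
Peak time from v_R²t² + 2D_R t − x² = 0: t = (√(D_R² + v_R²x²) − D_R)/v_R².
√(D_R² + v_R²x²) = √(0.002458² + 0.02156² × 119²) = 2.566; v_R² = 0.0004648.
t = (2.566 − 0.002458)/0.0004648 = 5520 days.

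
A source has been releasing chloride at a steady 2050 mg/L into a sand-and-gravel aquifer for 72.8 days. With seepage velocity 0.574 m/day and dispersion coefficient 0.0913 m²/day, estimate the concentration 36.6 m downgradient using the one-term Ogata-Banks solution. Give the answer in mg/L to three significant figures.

For a continuous step input, C/C₀ ≈ ½·erfc((x−vt)/(2√(Dt))).
vt = 0.574 × 72.8 = 41.7872 m and 2√(Dt) = 2√(0.0913 × 72.8) = 5.156 m.
Argument (x−vt)/(2√(Dt)) = (36.6 − 41.7872)/5.156 = -1.006; ½·erfc(-1.006) = 0.9226.
C = 2050 × 0.9226 = 1890 mg/L.

1890 mg/L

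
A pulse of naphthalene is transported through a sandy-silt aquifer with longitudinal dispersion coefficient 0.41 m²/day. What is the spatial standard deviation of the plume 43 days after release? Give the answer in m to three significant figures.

Dispersive spreading gives a Gaussian with σ² = 2Dt; advection only shifts the center.
σ = √(2 × 0.41 × 43) = 5.94 m.

5.94 m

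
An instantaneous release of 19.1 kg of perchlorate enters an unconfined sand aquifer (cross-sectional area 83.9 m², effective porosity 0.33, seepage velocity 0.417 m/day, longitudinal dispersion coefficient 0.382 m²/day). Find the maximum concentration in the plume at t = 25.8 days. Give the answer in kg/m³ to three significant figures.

The peak of an instantaneous 1D plume sits at x = vt; there the Gaussian factor is 1 and C_max = M/(n_e·A·√(4πDt)), where n_e·A is the pore area the mass is dissolved in.
√(4πDt) = √(4π × 0.382 × 25.8) = 11.13 m, so C_max = 19.1/(0.33 × 83.9 × 11.13) = 0.0620 kg/m³.

0.0620 kg/m³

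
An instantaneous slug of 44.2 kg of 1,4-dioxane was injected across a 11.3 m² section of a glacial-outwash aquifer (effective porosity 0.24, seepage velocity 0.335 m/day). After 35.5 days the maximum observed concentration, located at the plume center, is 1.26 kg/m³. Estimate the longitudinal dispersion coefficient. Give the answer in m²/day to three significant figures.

At the plume center C_max = M/(n_e·A·√(4πDt)), so D = M²/(4πt·(n_e·A·C_max)²).
n_e·A·C_max = 0.24 × 11.3 × 1.26 = 3.417 kg/m.
D = 44.2²/(4π × 35.5 × 3.417²) = 0.375 m²/day.

0.375 m²/day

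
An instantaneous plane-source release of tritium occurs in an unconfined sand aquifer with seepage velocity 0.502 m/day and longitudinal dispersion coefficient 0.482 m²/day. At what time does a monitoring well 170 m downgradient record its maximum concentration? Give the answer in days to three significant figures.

For the 1D instantaneous-source solution, setting ∂C/∂t = 0 at fixed x gives v²t² + 2Dt − x² = 0, so t = (√(D² + v²x²) − D)/v².
√(D² + v²x²) = √(0.482² + 0.502² × 170²) = 85.34; v² = 0.252004.
t = (85.34 − 0.482)/0.252004 = 337 days (vs. the pure-advection estimate x/v = 339 d).

337 days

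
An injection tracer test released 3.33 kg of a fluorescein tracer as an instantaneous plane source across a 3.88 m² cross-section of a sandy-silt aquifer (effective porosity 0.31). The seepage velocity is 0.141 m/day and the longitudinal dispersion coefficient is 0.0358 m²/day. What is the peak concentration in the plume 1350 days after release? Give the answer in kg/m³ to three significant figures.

0.112 kg/m³

The peak of an instantaneous 1D plume sits at x = vt; there the Gaussian factor is 1 and C_max = M/(n_e·A·√(4πDt)), where n_e·A is the pore area the mass is dissolved in.
√(4πDt) = √(4π × 0.0358 × 1350) = 24.64 m, so C_max = 3.33/(0.31 × 3.88 × 24.64) = 0.112 kg/m³.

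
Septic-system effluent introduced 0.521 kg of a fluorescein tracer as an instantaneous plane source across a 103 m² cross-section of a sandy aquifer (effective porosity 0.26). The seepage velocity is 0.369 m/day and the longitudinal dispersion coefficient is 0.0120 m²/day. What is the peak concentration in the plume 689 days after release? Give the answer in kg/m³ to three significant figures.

0.00191 kg/m³

The peak of an instantaneous 1D plume sits at x = vt; there the Gaussian factor is 1 and C_max = M/(n_e·A·√(4πDt)), where n_e·A is the pore area the mass is dissolved in.
√(4πDt) = √(4π × 0.0120 × 689) = 10.19 m, so C_max = 0.521/(0.26 × 103 × 10.19) = 0.00191 kg/m³.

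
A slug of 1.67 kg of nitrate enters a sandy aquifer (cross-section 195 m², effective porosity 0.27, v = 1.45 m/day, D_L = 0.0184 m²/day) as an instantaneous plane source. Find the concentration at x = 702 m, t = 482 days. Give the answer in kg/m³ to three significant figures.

For an instantaneous plane source, C(x,t) = M/(n_e·A·√(4πDt)) · exp(−(x−vt)²/(4Dt)), with n_e·A the pore (flow) area.
Plume center vt = 1.45 × 482 = 698.9 m, so the well at 702 m is 3.1 m downgradient of the peak.
√(4πDt) = 10.56 m, giving peak height M/(n_e·A·√(4πDt)) = 1.67/(0.27 × 195 × 10.56) = 0.003004 kg/m³.
(x−vt)²/(4Dt) = (3.1)²/(4 × 0.0184 × 482) = 0.2709; exp(−0.2709) = 0.7627.
C = 0.003004 × 0.7627 = 0.00229 kg/m³.

0.00229 kg/m³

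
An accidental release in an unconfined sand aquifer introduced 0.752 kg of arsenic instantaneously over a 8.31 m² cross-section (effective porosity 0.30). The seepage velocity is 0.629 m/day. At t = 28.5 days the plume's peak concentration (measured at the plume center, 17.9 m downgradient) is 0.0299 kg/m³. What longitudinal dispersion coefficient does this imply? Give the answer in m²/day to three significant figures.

0.284 m²/day

At the plume center C_max = M/(n_e·A·√(4πDt)), so D = M²/(4πt·(n_e·A·C_max)²).
n_e·A·C_max = 0.30 × 8.31 × 0.0299 = 0.07454 kg/m.
D = 0.752²/(4π × 28.5 × 0.07454²) = 0.284 m²/day.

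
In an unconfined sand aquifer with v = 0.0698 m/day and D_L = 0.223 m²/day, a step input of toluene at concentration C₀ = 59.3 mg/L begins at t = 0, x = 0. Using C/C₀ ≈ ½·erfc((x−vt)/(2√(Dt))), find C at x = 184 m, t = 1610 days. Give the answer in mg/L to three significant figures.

0.223 mg/L

For a continuous step input, C/C₀ ≈ ½·erfc((x−vt)/(2√(Dt))).
vt = 0.0698 × 1610 = 112.378 m and 2√(Dt) = 2√(0.223 × 1610) = 37.90 m.
Argument (x−vt)/(2√(Dt)) = (184 − 112.378)/37.90 = 1.890; ½·erfc(1.890) = 0.003760.
C = 59.3 × 0.003760 = 0.223 mg/L.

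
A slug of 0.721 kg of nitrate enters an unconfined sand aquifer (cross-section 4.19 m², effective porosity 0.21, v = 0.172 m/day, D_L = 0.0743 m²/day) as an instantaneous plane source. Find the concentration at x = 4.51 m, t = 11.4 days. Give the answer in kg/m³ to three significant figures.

0.0369 kg/m³

For an instantaneous plane source, C(x,t) = M/(n_e·A·√(4πDt)) · exp(−(x−vt)²/(4Dt)), with n_e·A the pore (flow) area.
Plume center vt = 0.172 × 11.4 = 1.9608 m, so the well at 4.51 m is 2.5492 m downgradient of the peak.
√(4πDt) = 3.263 m, giving peak height M/(n_e·A·√(4πDt)) = 0.721/(0.21 × 4.19 × 3.263) = 0.2511 kg/m³.
(x−vt)²/(4Dt) = (2.5492)²/(4 × 0.0743 × 11.4) = 1.918; exp(−1.918) = 0.1469.
C = 0.2511 × 0.1469 = 0.0369 kg/m³.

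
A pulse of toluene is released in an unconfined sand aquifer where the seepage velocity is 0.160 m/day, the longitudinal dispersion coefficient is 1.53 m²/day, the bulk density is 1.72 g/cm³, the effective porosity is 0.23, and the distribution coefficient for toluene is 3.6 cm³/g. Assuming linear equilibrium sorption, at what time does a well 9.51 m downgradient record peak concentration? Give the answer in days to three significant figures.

685 days

Retardation factor R = 1 + ρ_b·K_d/n = 1 + 1.72 × 3.6/0.23 = 27.92.
Sorption retards both mechanisms: v_R = v/R = 0.005731 m/day, D_R = D/R = 0.05480 m²/day.
Peak time from v_R²t² + 2D_R t − x² = 0: t = (√(D_R² + v_R²x²) − D_R)/v_R².
√(D_R² + v_R²x²) = √(0.05480² + 0.005731² × 9.51²) = 0.07729; v_R² = 3.284e-05.
t = (0.07729 − 0.05480)/3.284e-05 = 685 days.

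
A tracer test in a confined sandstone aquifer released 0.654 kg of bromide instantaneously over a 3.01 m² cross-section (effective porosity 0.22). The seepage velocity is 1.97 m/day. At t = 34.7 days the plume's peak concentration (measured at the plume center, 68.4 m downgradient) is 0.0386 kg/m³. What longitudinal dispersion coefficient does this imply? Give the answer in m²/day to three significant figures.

At the plume center C_max = M/(n_e·A·√(4πDt)), so D = M²/(4πt·(n_e·A·C_max)²).
n_e·A·C_max = 0.22 × 3.01 × 0.0386 = 0.02556 kg/m.
D = 0.654²/(4π × 34.7 × 0.02556²) = 1.50 m²/day.

1.50 m²/day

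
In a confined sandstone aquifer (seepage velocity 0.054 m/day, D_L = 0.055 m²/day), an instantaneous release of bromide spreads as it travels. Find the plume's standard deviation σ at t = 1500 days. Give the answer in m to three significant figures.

12.8 m

Dispersive spreading gives a Gaussian with σ² = 2Dt; advection only shifts the center.
σ = √(2 × 0.055 × 1500) = 12.8 m.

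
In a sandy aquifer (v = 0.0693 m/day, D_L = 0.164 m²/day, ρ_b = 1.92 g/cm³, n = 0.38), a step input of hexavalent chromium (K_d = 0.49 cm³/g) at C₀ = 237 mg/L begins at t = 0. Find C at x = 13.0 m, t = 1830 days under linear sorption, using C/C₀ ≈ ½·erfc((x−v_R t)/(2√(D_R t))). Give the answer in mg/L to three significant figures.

Retardation factor R = 1 + ρ_b·K_d/n = 1 + 1.92 × 0.49/0.38 = 3.476.
Sorption retards both mechanisms: v_R = v/R = 0.01994 m/day, D_R = D/R = 0.04718 m²/day.
v_R·t = 0.01994 × 1830 = 36.4902 m; 2√(D_R t) = 18.58 m; argument = (13.0 − 36.4902)/18.58 = -1.264.
C = C₀ × ½·erfc(-1.264) = 237 × 0.9631 = 228 mg/L.

228 mg/L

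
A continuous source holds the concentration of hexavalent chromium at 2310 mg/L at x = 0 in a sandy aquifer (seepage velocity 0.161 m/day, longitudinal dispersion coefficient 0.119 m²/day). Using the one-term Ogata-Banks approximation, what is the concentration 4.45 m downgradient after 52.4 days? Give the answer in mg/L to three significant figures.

For a continuous step input, C/C₀ ≈ ½·erfc((x−vt)/(2√(Dt))).
vt = 0.161 × 52.4 = 8.4364 m and 2√(Dt) = 2√(0.119 × 52.4) = 4.994 m.
Argument (x−vt)/(2√(Dt)) = (4.45 − 8.4364)/4.994 = -0.7982; ½·erfc(-0.7982) = 0.8705.
C = 2310 × 0.8705 = 2010 mg/L.

2010 mg/L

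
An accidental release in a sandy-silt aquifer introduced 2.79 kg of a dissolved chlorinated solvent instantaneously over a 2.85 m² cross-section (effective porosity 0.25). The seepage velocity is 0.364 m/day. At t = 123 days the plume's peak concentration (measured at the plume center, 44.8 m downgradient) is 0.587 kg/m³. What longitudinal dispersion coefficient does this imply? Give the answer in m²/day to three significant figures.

At the plume center C_max = M/(n_e·A·√(4πDt)), so D = M²/(4πt·(n_e·A·C_max)²).
n_e·A·C_max = 0.25 × 2.85 × 0.587 = 0.4182 kg/m.
D = 2.79²/(4π × 123 × 0.4182²) = 0.0288 m²/day.

0.0288 m²/day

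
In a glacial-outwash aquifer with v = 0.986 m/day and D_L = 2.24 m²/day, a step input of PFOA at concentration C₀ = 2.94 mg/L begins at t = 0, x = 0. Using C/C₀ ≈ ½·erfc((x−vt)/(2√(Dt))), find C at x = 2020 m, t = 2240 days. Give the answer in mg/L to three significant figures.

For a continuous step input, C/C₀ ≈ ½·erfc((x−vt)/(2√(Dt))).
vt = 0.986 × 2240 = 2208.64 m and 2√(Dt) = 2√(2.24 × 2240) = 141.7 m.
Argument (x−vt)/(2√(Dt)) = (2020 − 2208.64)/141.7 = -1.331; ½·erfc(-1.331) = 0.9701.
C = 2.94 × 0.9701 = 2.85 mg/L.

2.85 mg/L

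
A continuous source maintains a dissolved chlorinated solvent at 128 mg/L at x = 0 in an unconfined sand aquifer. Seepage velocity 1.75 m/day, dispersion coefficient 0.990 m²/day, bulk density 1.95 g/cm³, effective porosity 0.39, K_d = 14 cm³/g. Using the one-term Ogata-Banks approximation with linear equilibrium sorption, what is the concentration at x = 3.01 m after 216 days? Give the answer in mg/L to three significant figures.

Retardation factor R = 1 + ρ_b·K_d/n = 1 + 1.95 × 14/0.39 = 71.00.
Sorption retards both mechanisms: v_R = v/R = 0.02465 m/day, D_R = D/R = 0.01394 m²/day.
v_R·t = 0.02465 × 216 = 5.3244 m; 2√(D_R t) = 3.470 m; argument = (3.01 − 5.3244)/3.470 = -0.6670.
C = C₀ × ½·erfc(-0.6670) = 128 × 0.8272 = 106 mg/L.

106 mg/L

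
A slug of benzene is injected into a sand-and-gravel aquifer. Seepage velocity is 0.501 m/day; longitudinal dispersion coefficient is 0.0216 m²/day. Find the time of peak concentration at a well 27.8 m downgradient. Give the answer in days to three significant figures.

For the 1D instantaneous-source solution, setting ∂C/∂t = 0 at fixed x gives v²t² + 2Dt − x² = 0, so t = (√(D² + v²x²) − D)/v².
√(D² + v²x²) = √(0.0216² + 0.501² × 27.8²) = 13.93; v² = 0.251001.
t = (13.93 − 0.0216)/0.251001 = 55.4 days (vs. the pure-advection estimate x/v = 55.5 d).

55.4 days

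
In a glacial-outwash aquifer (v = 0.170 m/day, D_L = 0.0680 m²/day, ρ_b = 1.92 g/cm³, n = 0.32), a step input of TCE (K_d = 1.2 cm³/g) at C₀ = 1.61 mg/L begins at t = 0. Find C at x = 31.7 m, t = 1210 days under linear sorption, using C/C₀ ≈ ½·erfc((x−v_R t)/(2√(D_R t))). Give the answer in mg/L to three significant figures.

0.113 mg/L

Retardation factor R = 1 + ρ_b·K_d/n = 1 + 1.92 × 1.2/0.32 = 8.200.
Sorption retards both mechanisms: v_R = v/R = 0.02073 m/day, D_R = D/R = 0.008293 m²/day.
v_R·t = 0.02073 × 1210 = 25.0833 m; 2√(D_R t) = 6.335 m; argument = (31.7 − 25.0833)/6.335 = 1.044.
C = C₀ × ½·erfc(1.044) = 1.61 × 0.06991 = 0.113 mg/L.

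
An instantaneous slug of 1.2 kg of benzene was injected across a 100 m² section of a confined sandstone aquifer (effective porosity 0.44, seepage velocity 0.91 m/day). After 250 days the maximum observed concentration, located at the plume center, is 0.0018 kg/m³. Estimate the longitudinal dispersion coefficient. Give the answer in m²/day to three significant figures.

At the plume center C_max = M/(n_e·A·√(4πDt)), so D = M²/(4πt·(n_e·A·C_max)²).
n_e·A·C_max = 0.44 × 100 × 0.0018 = 0.07920 kg/m.
D = 1.2²/(4π × 250 × 0.07920²) = 0.0731 m²/day.

0.0731 m²/day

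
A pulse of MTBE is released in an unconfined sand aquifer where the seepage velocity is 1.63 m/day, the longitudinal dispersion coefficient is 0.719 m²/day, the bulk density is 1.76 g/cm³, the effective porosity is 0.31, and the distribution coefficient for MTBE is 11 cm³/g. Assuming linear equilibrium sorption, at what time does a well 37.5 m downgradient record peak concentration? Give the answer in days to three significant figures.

Retardation factor R = 1 + ρ_b·K_d/n = 1 + 1.76 × 11/0.31 = 63.45.
Sorption retards both mechanisms: v_R = v/R = 0.02569 m/day, D_R = D/R = 0.01133 m²/day.
Peak time from v_R²t² + 2D_R t − x² = 0: t = (√(D_R² + v_R²x²) − D_R)/v_R².
√(D_R² + v_R²x²) = √(0.01133² + 0.02569² × 37.5²) = 0.9634; v_R² = 0.0006600.
t = (0.9634 − 0.01133)/0.0006600 = 1440 days.

1440 days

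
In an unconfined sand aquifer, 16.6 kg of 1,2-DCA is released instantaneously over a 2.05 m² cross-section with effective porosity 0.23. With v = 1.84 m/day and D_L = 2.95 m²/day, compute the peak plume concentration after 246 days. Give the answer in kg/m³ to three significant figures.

The peak of an instantaneous 1D plume sits at x = vt; there the Gaussian factor is 1 and C_max = M/(n_e·A·√(4πDt)), where n_e·A is the pore area the mass is dissolved in.
√(4πDt) = √(4π × 2.95 × 246) = 95.50 m, so C_max = 16.6/(0.23 × 2.05 × 95.50) = 0.369 kg/m³.

0.369 kg/m³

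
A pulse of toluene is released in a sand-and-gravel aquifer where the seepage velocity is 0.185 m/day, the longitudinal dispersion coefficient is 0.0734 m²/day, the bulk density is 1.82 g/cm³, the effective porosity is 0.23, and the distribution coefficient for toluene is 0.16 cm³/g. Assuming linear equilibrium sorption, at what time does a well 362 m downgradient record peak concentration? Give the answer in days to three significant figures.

4430 days

Retardation factor R = 1 + ρ_b·K_d/n = 1 + 1.82 × 0.16/0.23 = 2.266.
Sorption retards both mechanisms: v_R = v/R = 0.08164 m/day, D_R = D/R = 0.03239 m²/day.
Peak time from v_R²t² + 2D_R t − x² = 0: t = (√(D_R² + v_R²x²) − D_R)/v_R².
√(D_R² + v_R²x²) = √(0.03239² + 0.08164² × 362²) = 29.55; v_R² = 0.006665.
t = (29.55 − 0.03239)/0.006665 = 4430 days.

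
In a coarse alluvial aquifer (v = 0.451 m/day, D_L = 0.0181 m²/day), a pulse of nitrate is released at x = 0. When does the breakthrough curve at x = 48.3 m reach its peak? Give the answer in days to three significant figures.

107 days

For the 1D instantaneous-source solution, setting ∂C/∂t = 0 at fixed x gives v²t² + 2Dt − x² = 0, so t = (√(D² + v²x²) − D)/v².
√(D² + v²x²) = √(0.0181² + 0.451² × 48.3²) = 21.78; v² = 0.203401.
t = (21.78 − 0.0181)/0.203401 = 107 days (vs. the pure-advection estimate x/v = 107 d).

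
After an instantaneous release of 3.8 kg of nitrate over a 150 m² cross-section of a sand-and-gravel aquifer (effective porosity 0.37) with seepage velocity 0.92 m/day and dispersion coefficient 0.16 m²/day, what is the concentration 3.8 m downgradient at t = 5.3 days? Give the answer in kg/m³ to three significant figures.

0.0149 kg/m³

For an instantaneous plane source, C(x,t) = M/(n_e·A·√(4πDt)) · exp(−(x−vt)²/(4Dt)), with n_e·A the pore (flow) area.
Plume center vt = 0.92 × 5.3 = 4.876 m, so the well at 3.8 m is 1.076 m upgradient of the peak.
√(4πDt) = 3.264 m, giving peak height M/(n_e·A·√(4πDt)) = 3.8/(0.37 × 150 × 3.264) = 0.02098 kg/m³.
(x−vt)²/(4Dt) = (-1.076)²/(4 × 0.16 × 5.3) = 0.3413; exp(−0.3413) = 0.7108.
C = 0.02098 × 0.7108 = 0.0149 kg/m³.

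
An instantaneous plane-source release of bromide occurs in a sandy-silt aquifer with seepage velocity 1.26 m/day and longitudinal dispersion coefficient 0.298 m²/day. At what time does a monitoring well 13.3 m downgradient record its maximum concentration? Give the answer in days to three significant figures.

10.4 days

For the 1D instantaneous-source solution, setting ∂C/∂t = 0 at fixed x gives v²t² + 2Dt − x² = 0, so t = (√(D² + v²x²) − D)/v².
√(D² + v²x²) = √(0.298² + 1.26² × 13.3²) = 16.76; v² = 1.5876.
t = (16.76 − 0.298)/1.5876 = 10.4 days (vs. the pure-advection estimate x/v = 10.6 d).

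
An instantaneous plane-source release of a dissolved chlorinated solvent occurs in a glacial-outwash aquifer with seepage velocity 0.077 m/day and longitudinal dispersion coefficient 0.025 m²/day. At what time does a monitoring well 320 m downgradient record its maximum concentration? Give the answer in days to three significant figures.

4150 days

For the 1D instantaneous-source solution, setting ∂C/∂t = 0 at fixed x gives v²t² + 2Dt − x² = 0, so t = (√(D² + v²x²) − D)/v².
√(D² + v²x²) = √(0.025² + 0.077² × 320²) = 24.64; v² = 0.005929.
t = (24.64 − 0.025)/0.005929 = 4150 days (vs. the pure-advection estimate x/v = 4160 d).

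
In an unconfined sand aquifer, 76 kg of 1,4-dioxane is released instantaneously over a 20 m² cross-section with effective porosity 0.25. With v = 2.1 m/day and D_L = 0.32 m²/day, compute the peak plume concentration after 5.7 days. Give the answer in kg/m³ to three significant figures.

3.17 kg/m³

The peak of an instantaneous 1D plume sits at x = vt; there the Gaussian factor is 1 and C_max = M/(n_e·A·√(4πDt)), where n_e·A is the pore area the mass is dissolved in.
√(4πDt) = √(4π × 0.32 × 5.7) = 4.788 m, so C_max = 76/(0.25 × 20 × 4.788) = 3.17 kg/m³.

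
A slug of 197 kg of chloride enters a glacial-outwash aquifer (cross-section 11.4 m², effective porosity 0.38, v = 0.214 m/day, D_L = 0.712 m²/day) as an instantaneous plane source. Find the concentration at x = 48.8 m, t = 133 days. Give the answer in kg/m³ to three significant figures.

0.442 kg/m³

For an instantaneous plane source, C(x,t) = M/(n_e·A·√(4πDt)) · exp(−(x−vt)²/(4Dt)), with n_e·A the pore (flow) area.
Plume center vt = 0.214 × 133 = 28.462 m, so the well at 48.8 m is 20.338 m downgradient of the peak.
√(4πDt) = 34.50 m, giving peak height M/(n_e·A·√(4πDt)) = 197/(0.38 × 11.4 × 34.50) = 1.318 kg/m³.
(x−vt)²/(4Dt) = (20.338)²/(4 × 0.712 × 133) = 1.092; exp(−1.092) = 0.3355.
C = 1.318 × 0.3355 = 0.442 kg/m³.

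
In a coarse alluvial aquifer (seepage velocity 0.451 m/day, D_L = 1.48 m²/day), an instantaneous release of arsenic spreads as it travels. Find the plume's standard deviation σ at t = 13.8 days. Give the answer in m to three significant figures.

6.39 m

Dispersive spreading gives a Gaussian with σ² = 2Dt; advection only shifts the center.
σ = √(2 × 1.48 × 13.8) = 6.39 m.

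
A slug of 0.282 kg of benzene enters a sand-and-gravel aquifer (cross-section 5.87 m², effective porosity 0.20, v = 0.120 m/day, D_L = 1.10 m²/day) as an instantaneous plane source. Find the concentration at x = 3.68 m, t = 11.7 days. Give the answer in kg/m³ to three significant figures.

For an instantaneous plane source, C(x,t) = M/(n_e·A·√(4πDt)) · exp(−(x−vt)²/(4Dt)), with n_e·A the pore (flow) area.
Plume center vt = 0.120 × 11.7 = 1.404 m, so the well at 3.68 m is 2.276 m downgradient of the peak.
√(4πDt) = 12.72 m, giving peak height M/(n_e·A·√(4πDt)) = 0.282/(0.20 × 5.87 × 12.72) = 0.01888 kg/m³.
(x−vt)²/(4Dt) = (2.276)²/(4 × 1.10 × 11.7) = 0.1006; exp(−0.1006) = 0.9043.
C = 0.01888 × 0.9043 = 0.0171 kg/m³.

0.0171 kg/m³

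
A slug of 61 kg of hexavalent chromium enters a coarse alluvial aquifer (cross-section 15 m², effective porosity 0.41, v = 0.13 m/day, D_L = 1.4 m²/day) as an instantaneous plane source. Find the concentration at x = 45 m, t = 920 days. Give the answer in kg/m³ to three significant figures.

For an instantaneous plane source, C(x,t) = M/(n_e·A·√(4πDt)) · exp(−(x−vt)²/(4Dt)), with n_e·A the pore (flow) area.
Plume center vt = 0.13 × 920 = 119.6 m, so the well at 45 m is 74.6 m upgradient of the peak.
√(4πDt) = 127.2 m, giving peak height M/(n_e·A·√(4πDt)) = 61/(0.41 × 15 × 127.2) = 0.07798 kg/m³.
(x−vt)²/(4Dt) = (-74.6)²/(4 × 1.4 × 920) = 1.080; exp(−1.080) = 0.3396.
C = 0.07798 × 0.3396 = 0.0265 kg/m³.

0.0265 kg/m³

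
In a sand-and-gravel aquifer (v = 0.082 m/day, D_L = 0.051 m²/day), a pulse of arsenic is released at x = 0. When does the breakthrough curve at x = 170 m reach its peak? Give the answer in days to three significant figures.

For the 1D instantaneous-source solution, setting ∂C/∂t = 0 at fixed x gives v²t² + 2Dt − x² = 0, so t = (√(D² + v²x²) − D)/v².
√(D² + v²x²) = √(0.051² + 0.082² × 170²) = 13.94; v² = 0.006724.
t = (13.94 − 0.051)/0.006724 = 2070 days (vs. the pure-advection estimate x/v = 2070 d).

2070 days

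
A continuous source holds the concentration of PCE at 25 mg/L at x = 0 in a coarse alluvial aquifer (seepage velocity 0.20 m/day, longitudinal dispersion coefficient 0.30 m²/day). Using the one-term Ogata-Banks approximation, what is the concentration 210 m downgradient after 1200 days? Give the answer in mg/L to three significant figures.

For a continuous step input, C/C₀ ≈ ½·erfc((x−vt)/(2√(Dt))).
vt = 0.20 × 1200 = 240 m and 2√(Dt) = 2√(0.30 × 1200) = 37.95 m.
Argument (x−vt)/(2√(Dt)) = (210 − 240)/37.95 = -0.7905; ½·erfc(-0.7905) = 0.8682.
C = 25 × 0.8682 = 21.7 mg/L.

21.7 mg/L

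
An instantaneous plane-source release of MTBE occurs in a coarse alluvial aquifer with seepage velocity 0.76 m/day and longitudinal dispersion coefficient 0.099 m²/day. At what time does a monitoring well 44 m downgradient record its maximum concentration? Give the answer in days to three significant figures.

57.7 days

For the 1D instantaneous-source solution, setting ∂C/∂t = 0 at fixed x gives v²t² + 2Dt − x² = 0, so t = (√(D² + v²x²) − D)/v².
√(D² + v²x²) = √(0.099² + 0.76² × 44²) = 33.44; v² = 0.5776.
t = (33.44 − 0.099)/0.5776 = 57.7 days (vs. the pure-advection estimate x/v = 57.9 d).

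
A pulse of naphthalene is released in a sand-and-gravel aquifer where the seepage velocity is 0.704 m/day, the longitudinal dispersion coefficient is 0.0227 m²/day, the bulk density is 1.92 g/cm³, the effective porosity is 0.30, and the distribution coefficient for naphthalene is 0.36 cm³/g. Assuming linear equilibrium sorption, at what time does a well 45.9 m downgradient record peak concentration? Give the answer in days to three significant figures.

215 days

Retardation factor R = 1 + ρ_b·K_d/n = 1 + 1.92 × 0.36/0.30 = 3.304.
Sorption retards both mechanisms: v_R = v/R = 0.2131 m/day, D_R = D/R = 0.006870 m²/day.
Peak time from v_R²t² + 2D_R t − x² = 0: t = (√(D_R² + v_R²x²) − D_R)/v_R².
√(D_R² + v_R²x²) = √(0.006870² + 0.2131² × 45.9²) = 9.781; v_R² = 0.04541.
t = (9.781 − 0.006870)/0.04541 = 215 days.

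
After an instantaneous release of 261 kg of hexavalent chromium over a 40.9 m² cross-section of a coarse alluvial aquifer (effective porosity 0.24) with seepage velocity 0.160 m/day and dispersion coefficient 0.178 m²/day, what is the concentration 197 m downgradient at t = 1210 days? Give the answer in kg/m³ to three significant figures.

For an instantaneous plane source, C(x,t) = M/(n_e·A·√(4πDt)) · exp(−(x−vt)²/(4Dt)), with n_e·A the pore (flow) area.
Plume center vt = 0.160 × 1210 = 193.6 m, so the well at 197 m is 3.4 m downgradient of the peak.
√(4πDt) = 52.02 m, giving peak height M/(n_e·A·√(4πDt)) = 261/(0.24 × 40.9 × 52.02) = 0.5111 kg/m³.
(x−vt)²/(4Dt) = (3.4)²/(4 × 0.178 × 1210) = 0.01342; exp(−0.01342) = 0.9867.
C = 0.5111 × 0.9867 = 0.504 kg/m³.

0.504 kg/m³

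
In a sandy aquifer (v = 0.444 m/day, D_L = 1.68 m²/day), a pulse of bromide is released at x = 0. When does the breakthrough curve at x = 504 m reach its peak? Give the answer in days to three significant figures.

For the 1D instantaneous-source solution, setting ∂C/∂t = 0 at fixed x gives v²t² + 2Dt − x² = 0, so t = (√(D² + v²x²) − D)/v².
√(D² + v²x²) = √(1.68² + 0.444² × 504²) = 223.8; v² = 0.197136.
t = (223.8 − 1.68)/0.197136 = 1130 days (vs. the pure-advection estimate x/v = 1140 d).

1130 days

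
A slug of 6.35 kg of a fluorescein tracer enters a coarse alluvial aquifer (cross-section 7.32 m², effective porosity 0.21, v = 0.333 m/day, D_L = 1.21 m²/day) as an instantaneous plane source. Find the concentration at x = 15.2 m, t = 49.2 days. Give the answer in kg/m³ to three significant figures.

For an instantaneous plane source, C(x,t) = M/(n_e·A·√(4πDt)) · exp(−(x−vt)²/(4Dt)), with n_e·A the pore (flow) area.
Plume center vt = 0.333 × 49.2 = 16.3836 m, so the well at 15.2 m is 1.1836 m upgradient of the peak.
√(4πDt) = 27.35 m, giving peak height M/(n_e·A·√(4πDt)) = 6.35/(0.21 × 7.32 × 27.35) = 0.1510 kg/m³.
(x−vt)²/(4Dt) = (-1.1836)²/(4 × 1.21 × 49.2) = 0.005883; exp(−0.005883) = 0.9941.
C = 0.1510 × 0.9941 = 0.150 kg/m³.

0.150 kg/m³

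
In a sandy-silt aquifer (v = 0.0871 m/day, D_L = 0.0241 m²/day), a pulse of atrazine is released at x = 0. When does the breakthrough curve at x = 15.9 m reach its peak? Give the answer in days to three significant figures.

179 days

For the 1D instantaneous-source solution, setting ∂C/∂t = 0 at fixed x gives v²t² + 2Dt − x² = 0, so t = (√(D² + v²x²) − D)/v².
√(D² + v²x²) = √(0.0241² + 0.0871² × 15.9²) = 1.385; v² = 0.00758641.
t = (1.385 − 0.0241)/0.00758641 = 179 days (vs. the pure-advection estimate x/v = 183 d).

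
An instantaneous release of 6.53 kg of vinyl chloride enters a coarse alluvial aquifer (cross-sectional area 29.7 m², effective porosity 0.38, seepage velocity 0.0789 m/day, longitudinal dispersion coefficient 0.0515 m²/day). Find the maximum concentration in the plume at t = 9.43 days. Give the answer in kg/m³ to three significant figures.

The peak of an instantaneous 1D plume sits at x = vt; there the Gaussian factor is 1 and C_max = M/(n_e·A·√(4πDt)), where n_e·A is the pore area the mass is dissolved in.
√(4πDt) = √(4π × 0.0515 × 9.43) = 2.470 m, so C_max = 6.53/(0.38 × 29.7 × 2.470) = 0.234 kg/m³.

0.234 kg/m³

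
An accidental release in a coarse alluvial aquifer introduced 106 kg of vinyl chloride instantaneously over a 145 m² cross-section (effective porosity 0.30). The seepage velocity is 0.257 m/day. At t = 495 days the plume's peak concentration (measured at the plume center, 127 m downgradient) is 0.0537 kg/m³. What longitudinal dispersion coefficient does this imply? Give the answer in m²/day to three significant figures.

At the plume center C_max = M/(n_e·A·√(4πDt)), so D = M²/(4πt·(n_e·A·C_max)²).
n_e·A·C_max = 0.30 × 145 × 0.0537 = 2.336 kg/m.
D = 106²/(4π × 495 × 2.336²) = 0.331 m²/day.

0.331 m²/day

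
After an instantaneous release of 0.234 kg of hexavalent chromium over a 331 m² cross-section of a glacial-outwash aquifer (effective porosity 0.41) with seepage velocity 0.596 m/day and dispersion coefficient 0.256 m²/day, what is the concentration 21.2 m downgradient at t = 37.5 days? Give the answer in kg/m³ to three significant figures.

0.000152 kg/m³

For an instantaneous plane source, C(x,t) = M/(n_e·A·√(4πDt)) · exp(−(x−vt)²/(4Dt)), with n_e·A the pore (flow) area.
Plume center vt = 0.596 × 37.5 = 22.35 m, so the well at 21.2 m is 1.15 m upgradient of the peak.
√(4πDt) = 10.98 m, giving peak height M/(n_e·A·√(4πDt)) = 0.234/(0.41 × 331 × 10.98) = 0.0001570 kg/m³.
(x−vt)²/(4Dt) = (-1.15)²/(4 × 0.256 × 37.5) = 0.03444; exp(−0.03444) = 0.9661.
C = 0.0001570 × 0.9661 = 0.000152 kg/m³.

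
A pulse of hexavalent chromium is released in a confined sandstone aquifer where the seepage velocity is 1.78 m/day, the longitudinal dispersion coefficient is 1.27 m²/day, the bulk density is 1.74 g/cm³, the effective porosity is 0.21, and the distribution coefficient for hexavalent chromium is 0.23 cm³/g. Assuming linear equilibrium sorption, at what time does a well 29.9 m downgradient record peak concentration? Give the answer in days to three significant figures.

47.7 days

Retardation factor R = 1 + ρ_b·K_d/n = 1 + 1.74 × 0.23/0.21 = 2.906.
Sorption retards both mechanisms: v_R = v/R = 0.6125 m/day, D_R = D/R = 0.4370 m²/day.
Peak time from v_R²t² + 2D_R t − x² = 0: t = (√(D_R² + v_R²x²) − D_R)/v_R².
√(D_R² + v_R²x²) = √(0.4370² + 0.6125² × 29.9²) = 18.32; v_R² = 0.3752.
t = (18.32 − 0.4370)/0.3752 = 47.7 days.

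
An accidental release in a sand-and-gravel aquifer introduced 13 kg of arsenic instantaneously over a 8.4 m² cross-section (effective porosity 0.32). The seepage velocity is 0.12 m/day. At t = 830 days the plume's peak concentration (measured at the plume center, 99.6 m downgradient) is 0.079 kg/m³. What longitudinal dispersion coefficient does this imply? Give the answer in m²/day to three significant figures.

At the plume center C_max = M/(n_e·A·√(4πDt)), so D = M²/(4πt·(n_e·A·C_max)²).
n_e·A·C_max = 0.32 × 8.4 × 0.079 = 0.2124 kg/m.
D = 13²/(4π × 830 × 0.2124²) = 0.359 m²/day.

0.359 m²/day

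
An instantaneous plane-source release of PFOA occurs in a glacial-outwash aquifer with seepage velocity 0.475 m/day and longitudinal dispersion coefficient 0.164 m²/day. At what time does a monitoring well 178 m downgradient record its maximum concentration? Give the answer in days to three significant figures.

374 days

For the 1D instantaneous-source solution, setting ∂C/∂t = 0 at fixed x gives v²t² + 2Dt − x² = 0, so t = (√(D² + v²x²) − D)/v².
√(D² + v²x²) = √(0.164² + 0.475² × 178²) = 84.55; v² = 0.225625.
t = (84.55 − 0.164)/0.225625 = 374 days (vs. the pure-advection estimate x/v = 375 d).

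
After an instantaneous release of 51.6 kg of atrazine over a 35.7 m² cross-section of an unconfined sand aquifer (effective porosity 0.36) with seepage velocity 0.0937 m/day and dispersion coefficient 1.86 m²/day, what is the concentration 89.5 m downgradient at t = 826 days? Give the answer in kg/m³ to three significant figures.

0.0282 kg/m³

For an instantaneous plane source, C(x,t) = M/(n_e·A·√(4πDt)) · exp(−(x−vt)²/(4Dt)), with n_e·A the pore (flow) area.
Plume center vt = 0.0937 × 826 = 77.3962 m, so the well at 89.5 m is 12.1038 m downgradient of the peak.
√(4πDt) = 138.9 m, giving peak height M/(n_e·A·√(4πDt)) = 51.6/(0.36 × 35.7 × 138.9) = 0.02891 kg/m³.
(x−vt)²/(4Dt) = (12.1038)²/(4 × 1.86 × 826) = 0.02384; exp(−0.02384) = 0.9764.
C = 0.02891 × 0.9764 = 0.0282 kg/m³.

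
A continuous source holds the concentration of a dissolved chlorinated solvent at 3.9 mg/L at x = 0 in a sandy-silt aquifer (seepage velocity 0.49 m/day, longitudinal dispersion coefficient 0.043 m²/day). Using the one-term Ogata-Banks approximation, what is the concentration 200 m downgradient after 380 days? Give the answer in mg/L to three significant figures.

0.0308 mg/L

For a continuous step input, C/C₀ ≈ ½·erfc((x−vt)/(2√(Dt))).
vt = 0.49 × 380 = 186.2 m and 2√(Dt) = 2√(0.043 × 380) = 8.085 m.
Argument (x−vt)/(2√(Dt)) = (200 − 186.2)/8.085 = 1.707; ½·erfc(1.707) = 0.007888.
C = 3.9 × 0.007888 = 0.0308 mg/L.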